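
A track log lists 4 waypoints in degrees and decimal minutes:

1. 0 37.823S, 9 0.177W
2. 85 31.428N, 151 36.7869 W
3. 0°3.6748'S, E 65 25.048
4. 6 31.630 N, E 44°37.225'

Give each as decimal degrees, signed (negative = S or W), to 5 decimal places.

1. -0.63038, -9.00295
2. 85.52380, -151.61312
3. -0.06125, 65.41747
4. 6.52717, 44.62042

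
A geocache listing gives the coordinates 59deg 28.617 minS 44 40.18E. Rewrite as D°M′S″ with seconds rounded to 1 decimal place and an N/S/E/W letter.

Latitude: 28.61700′ → 28′ and 0.61700 × 60 = 37.020″
λ: fractional minutes 0.18000 × 60 = 10.800″

59°28′37.0″ S, 44°40′10.8″ E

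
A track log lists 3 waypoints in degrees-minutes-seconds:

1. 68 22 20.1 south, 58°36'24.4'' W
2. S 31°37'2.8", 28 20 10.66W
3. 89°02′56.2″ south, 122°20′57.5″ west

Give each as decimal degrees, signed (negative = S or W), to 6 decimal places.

1. -68.372250, -58.606778
2. -31.617444, -28.336294
3. -89.048944, -122.349306

Point 1:
  Lat: 68 + 22/60 + 20.1/3600 = 68.3722500
  S → negative
  λ: 36′ + 24.4″ = 36.40667′; 58 + 36.40667/60 = 58.6067778
  W → negative
Point 2:
  φ: 31 + 37/60 + 2.8/3600 = 31.6174444
  hemisphere S, so the sign is −
  Longitude: 28 + 20/60 + 10.66/3600 = 28.3362944
  hemisphere W, so the sign is −
Point 3:
  Lat: 2′ + 56.2″ = 2.93667′; 89 + 2.93667/60 = 89.0489444
  S ⇒ negate
  Lon: 122 + 20/60 + 57.5/3600 = 122.3493056
  hemisphere W, so the sign is −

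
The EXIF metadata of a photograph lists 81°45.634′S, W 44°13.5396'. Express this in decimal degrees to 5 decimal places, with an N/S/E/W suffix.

81.76057° S, 44.22566° W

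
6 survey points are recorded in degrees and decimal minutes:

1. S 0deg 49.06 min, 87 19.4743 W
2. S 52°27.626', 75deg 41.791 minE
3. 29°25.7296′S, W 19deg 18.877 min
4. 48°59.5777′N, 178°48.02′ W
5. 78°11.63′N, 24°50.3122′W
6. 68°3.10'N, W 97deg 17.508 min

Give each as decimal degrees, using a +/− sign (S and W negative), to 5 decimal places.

1. -0.81767, -87.32457
2. -52.46043, 75.69652
3. -29.42883, -19.31462
4. 48.99296, -178.80033
5. 78.19383, -24.83854
6. 68.05167, -97.29180

Point 1:
  Latitude: 0 + 49.06/60 = 0.817667
  S ⇒ negate
  Lon: 19.4743′ = 0.324572°; total 87.324572
  hemisphere W, so the sign is −
Point 2:
  Latitude: 52 + 27.626/60 = 52.460433
  hemisphere S, so the sign is −
  Lon: 41.791′ = 0.696517°; total 75.696517
  E ⇒ keep positive
Point 3:
  Lat: 25.7296′ = 0.428827°; total 29.428827
  S ⇒ negate
  λ: 18.877′ = 0.314617°; total 19.314617
  hemisphere W, so the sign is −
Point 4:
  φ: 48 + 59.5777/60 = 48.992962
  N ⇒ keep positive
  Lon: 48.02′ = 0.800333°; total 178.800333
  hemisphere W, so the sign is −
Point 5:
  Latitude: 78 + 11.63/60 = 78.193833
  N ⇒ keep positive
  Lon: 24 + 50.3122/60 = 24.838537
  W ⇒ negate
Point 6:
  Lat: 68 + 3.1/60 = 68.051667
  N → positive
  Longitude: 17.508′ = 0.291800°; total 97.291800
  hemisphere W, so the sign is −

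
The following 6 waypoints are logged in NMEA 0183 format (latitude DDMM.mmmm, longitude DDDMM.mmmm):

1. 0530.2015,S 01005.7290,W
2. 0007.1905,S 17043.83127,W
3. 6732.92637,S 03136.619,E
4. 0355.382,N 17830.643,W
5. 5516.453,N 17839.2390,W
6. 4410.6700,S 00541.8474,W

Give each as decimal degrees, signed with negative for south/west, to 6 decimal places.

Point 1:
  Latitude: degrees = first 2 digits = 5, minutes = 30.2015; 5 + 30.2015/60 = 5.5033583
  hemisphere S, so the sign is −
  Longitude: split at 3 digits → 010° and 5.729′; 10 + 5.729/60 = 10.0954833
  W ⇒ negate
Point 2:
  Lat: degrees = first 2 digits = 0, minutes = 7.1905; 0 + 7.1905/60 = 0.1198417
  hemisphere S, so the sign is −
  Longitude: degrees = first 3 digits = 170, minutes = 43.83127; 170 + 43.83127/60 = 170.7305212
  W → negative
Point 3:
  φ: split at 2 digits → 67° and 32.92637′; 67 + 32.92637/60 = 67.5487728
  S ⇒ negate
  Longitude: split at 3 digits → 031° and 36.619′; 31 + 36.619/60 = 31.6103167
  E ⇒ keep positive
Point 4:
  Lat: degrees = first 2 digits = 3, minutes = 55.382; 3 + 55.382/60 = 3.9230333
  N ⇒ keep positive
  Lon: split at 3 digits → 178° and 30.643′; 178 + 30.643/60 = 178.5107167
  W → negative
Point 5:
  Latitude: degrees = first 2 digits = 55, minutes = 16.453; 55 + 16.453/60 = 55.2742167
  N ⇒ keep positive
  Lon: degrees = first 3 digits = 178, minutes = 39.239; 178 + 39.239/60 = 178.6539833
  W ⇒ negate
Point 6:
  Lat: degrees = first 2 digits = 44, minutes = 10.67; 44 + 10.67/60 = 44.1778333
  S → negative
  λ: split at 3 digits → 005° and 41.8474′; 5 + 41.8474/60 = 5.6974567
  W ⇒ negate

1. -5.503358, -10.095483
2. -0.119842, -170.730521
3. -67.548773, 31.610317
4. 3.923033, -178.510717
5. 55.274217, -178.653983
6. -44.177833, -5.697457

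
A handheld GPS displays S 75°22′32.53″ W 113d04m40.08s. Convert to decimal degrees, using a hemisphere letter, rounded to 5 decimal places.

Lat: 75° + 22/60 + 32.53/3600 = 75 + 0.366667 + 0.009036 = 75.375703
λ: 113° + 4/60 + 40.08/3600 = 113 + 0.066667 + 0.011133 = 113.077800

75.37570° S, 113.07780° W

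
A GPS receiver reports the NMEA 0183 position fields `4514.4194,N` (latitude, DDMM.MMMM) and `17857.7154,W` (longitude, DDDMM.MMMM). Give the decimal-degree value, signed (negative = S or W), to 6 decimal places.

φ: degrees = first 2 digits = 45, minutes = 14.4194; 45 + 14.4194/60 = 45.2403233
N ⇒ keep positive
Longitude: degrees = first 3 digits = 178, minutes = 57.7154; 178 + 57.7154/60 = 178.9619233
W ⇒ negate

45.240323, -178.961923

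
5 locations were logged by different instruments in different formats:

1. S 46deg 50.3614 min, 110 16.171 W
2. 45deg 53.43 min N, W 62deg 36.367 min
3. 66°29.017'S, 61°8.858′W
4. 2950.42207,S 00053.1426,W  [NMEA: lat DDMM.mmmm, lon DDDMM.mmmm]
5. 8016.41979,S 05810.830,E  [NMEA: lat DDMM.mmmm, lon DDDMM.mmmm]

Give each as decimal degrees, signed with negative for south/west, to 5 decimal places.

1. -46.83936, -110.26952
2. 45.89050, -62.60612
3. -66.48362, -61.14763
4. -29.84037, -0.88571
5. -80.27366, 58.18050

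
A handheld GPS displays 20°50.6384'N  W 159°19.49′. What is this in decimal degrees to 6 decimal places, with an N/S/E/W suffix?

20.843973° N, 159.324833° W

φ: 20 + 50.6384/60 = 20.8439733
Lon: 19.49′ = 0.324833°; total 159.3248333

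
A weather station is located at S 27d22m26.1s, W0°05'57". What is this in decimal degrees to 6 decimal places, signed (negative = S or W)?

-27.373917, -0.099167

Lat: 27 + 22/60 + 26.1/3600 = 27.3739167
hemisphere S, so the sign is −
Longitude: 5′ + 57″ = 5.95000′; 0 + 5.95000/60 = 0.0991667
hemisphere W, so the sign is −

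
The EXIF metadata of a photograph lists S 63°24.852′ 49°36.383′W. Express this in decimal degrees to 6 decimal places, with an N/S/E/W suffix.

63.414200° S, 49.606383° W

Latitude: 24.852′ = 0.414200°; total 63.4142000
Longitude: 36.383′ = 0.606383°; total 49.6063833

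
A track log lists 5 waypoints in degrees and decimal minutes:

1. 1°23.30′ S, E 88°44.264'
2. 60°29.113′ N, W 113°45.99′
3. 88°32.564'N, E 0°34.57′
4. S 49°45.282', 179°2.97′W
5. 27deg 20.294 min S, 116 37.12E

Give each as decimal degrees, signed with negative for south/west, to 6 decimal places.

Point 1:
  Lat: 23.3′ = 0.388333°; total 1.3883333
  hemisphere S, so the sign is −
  Lon: 88 + 44.264/60 = 88.7377333
  E → positive
Point 2:
  Lat: 60 + 29.113/60 = 60.4852167
  N → positive
  Longitude: 45.99′ = 0.766500°; total 113.7665000
  W → negative
Point 3:
  φ: 32.564′ = 0.542733°; total 88.5427333
  N ⇒ keep positive
  Lon: 34.57′ = 0.576167°; total 0.5761667
  E → positive
Point 4:
  Lat: 49 + 45.282/60 = 49.7547000
  hemisphere S, so the sign is −
  Longitude: 179 + 2.97/60 = 179.0495000
  hemisphere W, so the sign is −
Point 5:
  φ: 27 + 20.294/60 = 27.3382333
  S → negative
  Longitude: 116 + 37.12/60 = 116.6186667
  E ⇒ keep positive

1. -1.388333, 88.737733
2. 60.485217, -113.766500
3. 88.542733, 0.576167
4. -49.754700, -179.049500
5. -27.338233, 116.618667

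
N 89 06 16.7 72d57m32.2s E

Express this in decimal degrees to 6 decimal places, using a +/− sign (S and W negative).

φ: 89° + 6/60 + 16.7/3600 = 89 + 0.100000 + 0.004639 = 89.1046389
N ⇒ keep positive
Longitude: 72 + 57/60 + 32.2/3600 = 72.9589444
E ⇒ keep positive

89.104639, 72.958944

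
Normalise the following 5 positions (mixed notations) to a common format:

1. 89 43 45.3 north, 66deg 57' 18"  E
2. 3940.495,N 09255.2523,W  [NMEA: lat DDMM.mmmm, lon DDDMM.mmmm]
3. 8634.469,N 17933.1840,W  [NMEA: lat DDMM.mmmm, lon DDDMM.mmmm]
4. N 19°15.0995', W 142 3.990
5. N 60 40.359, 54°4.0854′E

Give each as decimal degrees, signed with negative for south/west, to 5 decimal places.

Point 1:
  Lat: 89 + 43/60 + 45.3/3600 = 89.729250
  N ⇒ keep positive
  Longitude: 66° + 57/60 + 18/3600 = 66 + 0.950000 + 0.005000 = 66.955000
  E → positive
Point 2:
  φ: degrees = first 2 digits = 39, minutes = 40.495; 39 + 40.495/60 = 39.674917
  N ⇒ keep positive
  λ: split at 3 digits → 092° and 55.2523′; 92 + 55.2523/60 = 92.920872
  hemisphere W, so the sign is −
Point 3:
  Latitude: degrees = first 2 digits = 86, minutes = 34.469; 86 + 34.469/60 = 86.574483
  N ⇒ keep positive
  Longitude: degrees = first 3 digits = 179, minutes = 33.184; 179 + 33.184/60 = 179.553067
  W ⇒ negate
Point 4:
  φ: 15.0995′ = 0.251658°; total 19.251658
  N → positive
  Longitude: 142 + 3.99/60 = 142.066500
  W → negative
Point 5:
  Lat: 40.359′ = 0.672650°; total 60.672650
  N ⇒ keep positive
  Lon: 54 + 4.0854/60 = 54.068090
  E → positive

1. 89.72925, 66.95500
2. 39.67492, -92.92087
3. 86.57448, -179.55307
4. 19.25166, -142.06650
5. 60.67265, 54.06809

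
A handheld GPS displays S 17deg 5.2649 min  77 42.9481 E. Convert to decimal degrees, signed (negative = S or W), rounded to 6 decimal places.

Latitude: 17 + 5.2649/60 = 17.0877483
S → negative
Lon: 77 + 42.9481/60 = 77.7158017
E → positive

-17.087748, 77.715802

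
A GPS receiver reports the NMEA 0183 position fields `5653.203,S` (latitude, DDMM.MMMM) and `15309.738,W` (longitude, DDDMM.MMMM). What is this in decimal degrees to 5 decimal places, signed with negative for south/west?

-56.88672, -153.16230

Latitude: split at 2 digits → 56° and 53.203′; 56 + 53.203/60 = 56.886717
S ⇒ negate
Lon: split at 3 digits → 153° and 9.738′; 153 + 9.738/60 = 153.162300
W → negative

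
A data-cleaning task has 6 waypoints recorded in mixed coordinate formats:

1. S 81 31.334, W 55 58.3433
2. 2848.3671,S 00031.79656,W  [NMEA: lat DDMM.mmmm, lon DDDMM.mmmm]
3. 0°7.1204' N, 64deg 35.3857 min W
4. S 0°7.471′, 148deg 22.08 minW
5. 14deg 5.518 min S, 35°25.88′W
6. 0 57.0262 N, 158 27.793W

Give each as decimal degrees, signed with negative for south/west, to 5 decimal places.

Point 1:
  Latitude: 31.334′ = 0.522233°; total 81.522233
  S ⇒ negate
  Longitude: 58.3433′ = 0.972388°; total 55.972388
  W ⇒ negate
Point 2:
  Lat: degrees = first 2 digits = 28, minutes = 48.3671; 28 + 48.3671/60 = 28.806118
  hemisphere S, so the sign is −
  Longitude: split at 3 digits → 000° and 31.79656′; 0 + 31.79656/60 = 0.529943
  W → negative
Point 3:
  Latitude: 0 + 7.1204/60 = 0.118673
  N ⇒ keep positive
  Lon: 35.3857′ = 0.589762°; total 64.589762
  W → negative
Point 4:
  φ: 7.471′ = 0.124517°; total 0.124517
  S → negative
  λ: 22.08′ = 0.368000°; total 148.368000
  W → negative
Point 5:
  Latitude: 14 + 5.518/60 = 14.091967
  S → negative
  λ: 25.88′ = 0.431333°; total 35.431333
  hemisphere W, so the sign is −
Point 6:
  Lat: 57.0262′ = 0.950437°; total 0.950437
  N ⇒ keep positive
  λ: 158 + 27.793/60 = 158.463217
  hemisphere W, so the sign is −

1. -81.52223, -55.97239
2. -28.80612, -0.52994
3. 0.11867, -64.58976
4. -0.12452, -148.36800
5. -14.09197, -35.43133
6. 0.95044, -158.46322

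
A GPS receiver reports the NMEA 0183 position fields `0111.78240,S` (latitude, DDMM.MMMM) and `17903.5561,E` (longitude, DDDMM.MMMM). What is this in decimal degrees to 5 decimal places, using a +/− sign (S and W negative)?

-1.19637, 179.05927

φ: split at 2 digits → 01° and 11.7824′; 1 + 11.7824/60 = 1.196373
S ⇒ negate
λ: split at 3 digits → 179° and 3.5561′; 179 + 3.5561/60 = 179.059268
E → positive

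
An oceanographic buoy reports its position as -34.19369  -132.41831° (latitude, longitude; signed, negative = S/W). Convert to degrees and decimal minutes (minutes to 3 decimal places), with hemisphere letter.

Latitude is negative → S; |value| = 34.193690
Lat: fractional part 0.193690 → 11.62140 minutes
Longitude is negative → W; |value| = 132.418310
Lon: minutes = (132.418310 − 132) × 60 = 25.09860

34° 11.621′ S, 132° 25.099′ W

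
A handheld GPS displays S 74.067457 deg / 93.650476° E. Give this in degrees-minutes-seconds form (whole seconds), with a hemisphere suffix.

Latitude: 0.067457° → 4.04742′; 0.04742 × 60 = 2.85″
λ: whole degrees 93; 39.02856′ → 39′ and 1.71″

74°04′3″ S, 93°39′2″ E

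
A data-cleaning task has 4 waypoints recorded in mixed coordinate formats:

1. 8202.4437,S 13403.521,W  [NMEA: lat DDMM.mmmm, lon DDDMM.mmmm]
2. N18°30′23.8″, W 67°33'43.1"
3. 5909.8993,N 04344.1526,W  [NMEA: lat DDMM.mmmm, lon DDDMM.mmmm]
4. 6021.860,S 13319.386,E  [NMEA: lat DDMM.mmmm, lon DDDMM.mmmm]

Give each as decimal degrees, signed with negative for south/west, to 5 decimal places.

1. -82.04073, -134.05868
2. 18.50661, -67.56197
3. 59.16499, -43.73588
4. -60.36433, 133.32310

Point 1:
  Lat: split at 2 digits → 82° and 2.4437′; 82 + 2.4437/60 = 82.040728
  S → negative
  λ: split at 3 digits → 134° and 3.521′; 134 + 3.521/60 = 134.058683
  W → negative
Point 2:
  Lat: 18 + 30/60 + 23.8/3600 = 18.506611
  N → positive
  Longitude: 67° + 33/60 + 43.1/3600 = 67 + 0.550000 + 0.011972 = 67.561972
  W ⇒ negate
Point 3:
  Lat: split at 2 digits → 59° and 9.8993′; 59 + 9.8993/60 = 59.164988
  N ⇒ keep positive
  Longitude: split at 3 digits → 043° and 44.1526′; 43 + 44.1526/60 = 43.735877
  W ⇒ negate
Point 4:
  Lat: degrees = first 2 digits = 60, minutes = 21.86; 60 + 21.86/60 = 60.364333
  hemisphere S, so the sign is −
  Lon: split at 3 digits → 133° and 19.386′; 133 + 19.386/60 = 133.323100
  E ⇒ keep positive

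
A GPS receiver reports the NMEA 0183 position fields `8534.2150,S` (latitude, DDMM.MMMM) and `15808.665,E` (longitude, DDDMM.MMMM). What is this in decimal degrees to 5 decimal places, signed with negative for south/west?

Latitude: degrees = first 2 digits = 85, minutes = 34.215; 85 + 34.215/60 = 85.570250
S ⇒ negate
Longitude: degrees = first 3 digits = 158, minutes = 8.665; 158 + 8.665/60 = 158.144417
E ⇒ keep positive

-85.57025, 158.14442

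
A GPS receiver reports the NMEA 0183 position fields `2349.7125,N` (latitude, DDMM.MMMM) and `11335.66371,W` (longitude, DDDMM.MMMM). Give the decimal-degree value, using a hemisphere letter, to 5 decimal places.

23.82854° N, 113.59440° W

Latitude: degrees = first 2 digits = 23, minutes = 49.7125; 23 + 49.7125/60 = 23.828542
λ: degrees = first 3 digits = 113, minutes = 35.66371; 113 + 35.66371/60 = 113.594395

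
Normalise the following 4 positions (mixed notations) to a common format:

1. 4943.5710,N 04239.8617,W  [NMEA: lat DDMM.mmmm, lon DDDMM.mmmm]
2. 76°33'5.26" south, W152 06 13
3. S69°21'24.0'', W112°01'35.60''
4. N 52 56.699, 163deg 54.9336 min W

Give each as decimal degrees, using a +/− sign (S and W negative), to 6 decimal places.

Point 1:
  Latitude: degrees = first 2 digits = 49, minutes = 43.571; 49 + 43.571/60 = 49.7261833
  N ⇒ keep positive
  Longitude: degrees = first 3 digits = 42, minutes = 39.8617; 42 + 39.8617/60 = 42.6643617
  W → negative
Point 2:
  φ: 76 + 33/60 + 5.26/3600 = 76.5514611
  S ⇒ negate
  Lon: 6′ + 13″ = 6.21667′; 152 + 6.21667/60 = 152.1036111
  W ⇒ negate
Point 3:
  Latitude: 21′ + 24″ = 21.40000′; 69 + 21.40000/60 = 69.3566667
  S → negative
  Longitude: 112 + 1/60 + 35.6/3600 = 112.0265556
  W ⇒ negate
Point 4:
  Latitude: 52 + 56.699/60 = 52.9449833
  N → positive
  Longitude: 163 + 54.9336/60 = 163.9155600
  W ⇒ negate

1. 49.726183, -42.664362
2. -76.551461, -152.103611
3. -69.356667, -112.026556
4. 52.944983, -163.915560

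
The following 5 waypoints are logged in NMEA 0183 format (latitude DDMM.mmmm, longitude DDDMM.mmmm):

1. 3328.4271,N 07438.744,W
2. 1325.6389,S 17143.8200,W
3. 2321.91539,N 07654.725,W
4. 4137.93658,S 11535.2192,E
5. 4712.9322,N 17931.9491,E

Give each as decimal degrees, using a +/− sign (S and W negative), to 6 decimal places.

Point 1:
  φ: split at 2 digits → 33° and 28.4271′; 33 + 28.4271/60 = 33.4737850
  N ⇒ keep positive
  λ: split at 3 digits → 074° and 38.744′; 74 + 38.744/60 = 74.6457333
  W → negative
Point 2:
  Lat: split at 2 digits → 13° and 25.6389′; 13 + 25.6389/60 = 13.4273150
  hemisphere S, so the sign is −
  Longitude: degrees = first 3 digits = 171, minutes = 43.82; 171 + 43.82/60 = 171.7303333
  W ⇒ negate
Point 3:
  Latitude: degrees = first 2 digits = 23, minutes = 21.91539; 23 + 21.91539/60 = 23.3652565
  N → positive
  Longitude: degrees = first 3 digits = 76, minutes = 54.725; 76 + 54.725/60 = 76.9120833
  W ⇒ negate
Point 4:
  φ: degrees = first 2 digits = 41, minutes = 37.93658; 41 + 37.93658/60 = 41.6322763
  S → negative
  Lon: split at 3 digits → 115° and 35.2192′; 115 + 35.2192/60 = 115.5869867
  E → positive
Point 5:
  φ: degrees = first 2 digits = 47, minutes = 12.9322; 47 + 12.9322/60 = 47.2155367
  N ⇒ keep positive
  λ: split at 3 digits → 179° and 31.9491′; 179 + 31.9491/60 = 179.5324850
  E → positive

1. 33.473785, -74.645733
2. -13.427315, -171.730333
3. 23.365257, -76.912083
4. -41.632276, 115.586987
5. 47.215537, 179.532485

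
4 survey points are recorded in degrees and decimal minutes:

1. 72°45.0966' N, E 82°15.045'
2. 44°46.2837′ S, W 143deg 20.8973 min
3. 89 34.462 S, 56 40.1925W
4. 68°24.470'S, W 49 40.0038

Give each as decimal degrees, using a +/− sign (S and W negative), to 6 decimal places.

1. 72.751610, 82.250750
2. -44.771395, -143.348288
3. -89.574367, -56.669875
4. -68.407833, -49.666730

Point 1:
  Latitude: 72 + 45.0966/60 = 72.7516100
  N ⇒ keep positive
  Longitude: 15.045′ = 0.250750°; total 82.2507500
  E ⇒ keep positive
Point 2:
  Latitude: 46.2837′ = 0.771395°; total 44.7713950
  S → negative
  λ: 143 + 20.8973/60 = 143.3482883
  hemisphere W, so the sign is −
Point 3:
  Lat: 89 + 34.462/60 = 89.5743667
  S ⇒ negate
  Lon: 56 + 40.1925/60 = 56.6698750
  W ⇒ negate
Point 4:
  φ: 68 + 24.47/60 = 68.4078333
  S → negative
  λ: 40.0038′ = 0.666730°; total 49.6667300
  W ⇒ negate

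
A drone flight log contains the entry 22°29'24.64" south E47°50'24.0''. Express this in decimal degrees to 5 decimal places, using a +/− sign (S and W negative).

-22.49018, 47.84000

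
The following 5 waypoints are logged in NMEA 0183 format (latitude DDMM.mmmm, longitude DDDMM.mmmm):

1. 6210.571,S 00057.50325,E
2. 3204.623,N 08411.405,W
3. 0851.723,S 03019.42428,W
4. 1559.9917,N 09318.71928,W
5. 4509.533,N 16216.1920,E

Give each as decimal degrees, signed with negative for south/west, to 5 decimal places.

1. -62.17618, 0.95839
2. 32.07705, -84.19008
3. -8.86205, -30.32374
4. 15.99986, -93.31199
5. 45.15888, 162.26987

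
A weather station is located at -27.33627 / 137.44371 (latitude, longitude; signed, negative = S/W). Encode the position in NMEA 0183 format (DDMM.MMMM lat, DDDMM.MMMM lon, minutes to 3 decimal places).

Latitude is negative → S; |value| = 27.336270
φ: minutes = (27.336270 − 27) × 60 = 20.17620
Longitude: fractional part 0.443710 → 26.62260 minutes

2720.176,S / 13726.623,E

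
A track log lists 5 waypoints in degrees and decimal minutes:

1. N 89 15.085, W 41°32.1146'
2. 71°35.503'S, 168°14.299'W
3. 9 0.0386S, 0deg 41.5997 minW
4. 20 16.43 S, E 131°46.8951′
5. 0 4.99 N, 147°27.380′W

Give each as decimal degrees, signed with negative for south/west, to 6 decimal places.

1. 89.251417, -41.535243
2. -71.591717, -168.238317
3. -9.000643, -0.693328
4. -20.273833, 131.781585
5. 0.083167, -147.456333

Point 1:
  Lat: 89 + 15.085/60 = 89.2514167
  N ⇒ keep positive
  λ: 32.1146′ = 0.535243°; total 41.5352433
  W → negative
Point 2:
  Lat: 35.503′ = 0.591717°; total 71.5917167
  S → negative
  Lon: 168 + 14.299/60 = 168.2383167
  W → negative
Point 3:
  Latitude: 9 + 0.0386/60 = 9.0006433
  hemisphere S, so the sign is −
  Lon: 0 + 41.5997/60 = 0.6933283
  W → negative
Point 4:
  Latitude: 16.43′ = 0.273833°; total 20.2738333
  hemisphere S, so the sign is −
  Lon: 131 + 46.8951/60 = 131.7815850
  E → positive
Point 5:
  Latitude: 0 + 4.99/60 = 0.0831667
  N ⇒ keep positive
  Lon: 27.38′ = 0.456333°; total 147.4563333
  hemisphere W, so the sign is −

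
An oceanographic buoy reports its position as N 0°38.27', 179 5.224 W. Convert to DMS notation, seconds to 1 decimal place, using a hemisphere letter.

0°38′16.2″ N, 179°05′13.4″ W

φ: fractional minutes 0.27000 × 60 = 16.200″
Lon: 5.22400′ → 5′ and 0.22400 × 60 = 13.440″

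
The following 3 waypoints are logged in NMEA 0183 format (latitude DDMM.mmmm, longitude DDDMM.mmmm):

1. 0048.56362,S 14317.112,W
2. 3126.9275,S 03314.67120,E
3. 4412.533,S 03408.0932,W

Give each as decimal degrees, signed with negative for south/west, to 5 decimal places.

1. -0.80939, -143.28520
2. -31.44879, 33.24452
3. -44.20888, -34.13489

Point 1:
  φ: degrees = first 2 digits = 0, minutes = 48.56362; 0 + 48.56362/60 = 0.809394
  S → negative
  λ: split at 3 digits → 143° and 17.112′; 143 + 17.112/60 = 143.285200
  hemisphere W, so the sign is −
Point 2:
  Latitude: split at 2 digits → 31° and 26.9275′; 31 + 26.9275/60 = 31.448792
  S → negative
  λ: degrees = first 3 digits = 33, minutes = 14.6712; 33 + 14.6712/60 = 33.244520
  E ⇒ keep positive
Point 3:
  Lat: split at 2 digits → 44° and 12.533′; 44 + 12.533/60 = 44.208883
  S → negative
  λ: split at 3 digits → 034° and 8.0932′; 34 + 8.0932/60 = 34.134887
  hemisphere W, so the sign is −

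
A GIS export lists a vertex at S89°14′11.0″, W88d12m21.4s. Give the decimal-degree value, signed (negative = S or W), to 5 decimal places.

-89.23639, -88.20594

Lat: 14′ + 11″ = 14.18333′; 89 + 14.18333/60 = 89.236389
hemisphere S, so the sign is −
Lon: 88° + 12/60 + 21.4/3600 = 88 + 0.200000 + 0.005944 = 88.205944
W ⇒ negate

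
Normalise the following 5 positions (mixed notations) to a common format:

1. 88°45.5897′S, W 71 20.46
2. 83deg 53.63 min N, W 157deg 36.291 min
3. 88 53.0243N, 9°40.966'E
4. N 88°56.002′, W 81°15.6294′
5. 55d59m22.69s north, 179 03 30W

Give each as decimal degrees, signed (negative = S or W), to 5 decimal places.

1. -88.75983, -71.34100
2. 83.89383, -157.60485
3. 88.88374, 9.68277
4. 88.93337, -81.26049
5. 55.98964, -179.05833

Point 1:
  Latitude: 88 + 45.5897/60 = 88.759828
  S → negative
  Lon: 71 + 20.46/60 = 71.341000
  hemisphere W, so the sign is −
Point 2:
  φ: 83 + 53.63/60 = 83.893833
  N ⇒ keep positive
  Lon: 36.291′ = 0.604850°; total 157.604850
  W ⇒ negate
Point 3:
  Lat: 88 + 53.0243/60 = 88.883738
  N ⇒ keep positive
  λ: 9 + 40.966/60 = 9.682767
  E → positive
Point 4:
  Lat: 88 + 56.002/60 = 88.933367
  N → positive
  Lon: 15.6294′ = 0.260490°; total 81.260490
  W ⇒ negate
Point 5:
  Lat: 55° + 59/60 + 22.69/3600 = 55 + 0.983333 + 0.006303 = 55.989636
  N ⇒ keep positive
  λ: 3′ + 30″ = 3.50000′; 179 + 3.50000/60 = 179.058333
  W ⇒ negate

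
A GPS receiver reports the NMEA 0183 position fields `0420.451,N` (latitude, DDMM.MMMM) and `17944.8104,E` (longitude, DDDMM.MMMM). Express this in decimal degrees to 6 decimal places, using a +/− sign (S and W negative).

Lat: degrees = first 2 digits = 4, minutes = 20.451; 4 + 20.451/60 = 4.3408500
N ⇒ keep positive
Longitude: split at 3 digits → 179° and 44.8104′; 179 + 44.8104/60 = 179.7468400
E → positive

4.340850, 179.746840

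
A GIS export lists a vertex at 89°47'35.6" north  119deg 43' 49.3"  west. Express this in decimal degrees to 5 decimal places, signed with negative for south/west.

φ: 47′ + 35.6″ = 47.59333′; 89 + 47.59333/60 = 89.793222
N ⇒ keep positive
λ: 119° + 43/60 + 49.3/3600 = 119 + 0.716667 + 0.013694 = 119.730361
W → negative

89.79322, -119.73036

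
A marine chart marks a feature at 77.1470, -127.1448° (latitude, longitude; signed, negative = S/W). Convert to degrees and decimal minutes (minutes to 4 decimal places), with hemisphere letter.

77° 8.8200′ N, 127° 8.6880′ W

Lat: fractional part 0.147000 → 8.820000 minutes
Longitude is negative → W; |value| = 127.144800
Lon: 127° + 0.144800 × 60 = 127° 8.688000′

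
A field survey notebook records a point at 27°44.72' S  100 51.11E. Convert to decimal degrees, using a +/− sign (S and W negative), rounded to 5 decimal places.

φ: 27 + 44.72/60 = 27.745333
hemisphere S, so the sign is −
λ: 100 + 51.11/60 = 100.851833
E → positive

-27.74533, 100.85183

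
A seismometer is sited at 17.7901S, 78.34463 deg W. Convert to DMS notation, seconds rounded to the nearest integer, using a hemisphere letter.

Lat: whole degrees 17; 47.40600′ → 47′ and 24.36″
Lon: whole degrees 78; 20.67780′ → 20′ and 40.67″

17°47′24″ S, 78°20′41″ W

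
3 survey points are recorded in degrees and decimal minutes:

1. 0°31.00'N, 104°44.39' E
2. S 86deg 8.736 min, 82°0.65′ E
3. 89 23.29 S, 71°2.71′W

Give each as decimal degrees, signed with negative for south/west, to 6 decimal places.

1. 0.516667, 104.739833
2. -86.145600, 82.010833
3. -89.388167, -71.045167

Point 1:
  Lat: 31′ = 0.516667°; total 0.5166667
  N ⇒ keep positive
  λ: 44.39′ = 0.739833°; total 104.7398333
  E ⇒ keep positive
Point 2:
  Latitude: 86 + 8.736/60 = 86.1456000
  hemisphere S, so the sign is −
  Lon: 82 + 0.65/60 = 82.0108333
  E → positive
Point 3:
  φ: 89 + 23.29/60 = 89.3881667
  S → negative
  Lon: 2.71′ = 0.045167°; total 71.0451667
  hemisphere W, so the sign is −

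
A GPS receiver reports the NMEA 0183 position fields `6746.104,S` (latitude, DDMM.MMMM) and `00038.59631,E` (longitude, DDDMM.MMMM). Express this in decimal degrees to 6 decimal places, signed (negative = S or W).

φ: split at 2 digits → 67° and 46.104′; 67 + 46.104/60 = 67.7684000
hemisphere S, so the sign is −
Lon: degrees = first 3 digits = 0, minutes = 38.59631; 0 + 38.59631/60 = 0.6432718
E → positive

-67.768400, 0.643272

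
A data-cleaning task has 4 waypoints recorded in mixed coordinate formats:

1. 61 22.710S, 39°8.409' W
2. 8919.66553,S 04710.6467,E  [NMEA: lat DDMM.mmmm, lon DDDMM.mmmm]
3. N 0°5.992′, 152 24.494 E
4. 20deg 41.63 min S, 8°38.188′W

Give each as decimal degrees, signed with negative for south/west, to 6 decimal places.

Point 1:
  Lat: 22.71′ = 0.378500°; total 61.3785000
  S ⇒ negate
  Longitude: 8.409′ = 0.140150°; total 39.1401500
  W → negative
Point 2:
  Latitude: degrees = first 2 digits = 89, minutes = 19.66553; 89 + 19.66553/60 = 89.3277588
  S ⇒ negate
  Lon: split at 3 digits → 047° and 10.6467′; 47 + 10.6467/60 = 47.1774450
  E → positive
Point 3:
  φ: 5.992′ = 0.099867°; total 0.0998667
  N → positive
  Longitude: 152 + 24.494/60 = 152.4082333
  E ⇒ keep positive
Point 4:
  Lat: 20 + 41.63/60 = 20.6938333
  S → negative
  Lon: 38.188′ = 0.636467°; total 8.6364667
  hemisphere W, so the sign is −

1. -61.378500, -39.140150
2. -89.327759, 47.177445
3. 0.099867, 152.408233
4. -20.693833, -8.636467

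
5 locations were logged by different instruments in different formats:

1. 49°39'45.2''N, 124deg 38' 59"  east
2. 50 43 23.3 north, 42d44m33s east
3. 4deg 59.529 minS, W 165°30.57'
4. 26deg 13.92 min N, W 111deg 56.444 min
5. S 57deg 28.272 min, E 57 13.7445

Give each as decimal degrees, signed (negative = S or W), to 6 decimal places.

Point 1:
  φ: 49° + 39/60 + 45.2/3600 = 49 + 0.650000 + 0.012556 = 49.6625556
  N → positive
  Longitude: 38′ + 59″ = 38.98333′; 124 + 38.98333/60 = 124.6497222
  E ⇒ keep positive
Point 2:
  Latitude: 50 + 43/60 + 23.3/3600 = 50.7231389
  N ⇒ keep positive
  Longitude: 44′ + 33″ = 44.55000′; 42 + 44.55000/60 = 42.7425000
  E ⇒ keep positive
Point 3:
  Lat: 59.529′ = 0.992150°; total 4.9921500
  hemisphere S, so the sign is −
  λ: 30.57′ = 0.509500°; total 165.5095000
  W ⇒ negate
Point 4:
  φ: 13.92′ = 0.232000°; total 26.2320000
  N → positive
  λ: 56.444′ = 0.940733°; total 111.9407333
  W ⇒ negate
Point 5:
  φ: 57 + 28.272/60 = 57.4712000
  S → negative
  Lon: 57 + 13.7445/60 = 57.2290750
  E ⇒ keep positive

1. 49.662556, 124.649722
2. 50.723139, 42.742500
3. -4.992150, -165.509500
4. 26.232000, -111.940733
5. -57.471200, 57.229075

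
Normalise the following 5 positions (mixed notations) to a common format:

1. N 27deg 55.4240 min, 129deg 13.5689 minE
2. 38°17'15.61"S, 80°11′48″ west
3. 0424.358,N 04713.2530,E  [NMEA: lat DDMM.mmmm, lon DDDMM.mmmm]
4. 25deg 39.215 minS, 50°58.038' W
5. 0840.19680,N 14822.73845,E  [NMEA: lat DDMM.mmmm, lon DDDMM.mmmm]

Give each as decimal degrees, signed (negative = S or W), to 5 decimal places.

1. 27.92373, 129.22615
2. -38.28767, -80.19667
3. 4.40597, 47.22088
4. -25.65358, -50.96730
5. 8.66995, 148.37897

Point 1:
  φ: 27 + 55.424/60 = 27.923733
  N → positive
  Lon: 13.5689′ = 0.226148°; total 129.226148
  E → positive
Point 2:
  φ: 38° + 17/60 + 15.61/3600 = 38 + 0.283333 + 0.004336 = 38.287669
  hemisphere S, so the sign is −
  Longitude: 80° + 11/60 + 48/3600 = 80 + 0.183333 + 0.013333 = 80.196667
  hemisphere W, so the sign is −
Point 3:
  Lat: split at 2 digits → 04° and 24.358′; 4 + 24.358/60 = 4.405967
  N ⇒ keep positive
  λ: split at 3 digits → 047° and 13.253′; 47 + 13.253/60 = 47.220883
  E ⇒ keep positive
Point 4:
  Latitude: 25 + 39.215/60 = 25.653583
  S → negative
  Lon: 58.038′ = 0.967300°; total 50.967300
  W ⇒ negate
Point 5:
  Latitude: degrees = first 2 digits = 8, minutes = 40.1968; 8 + 40.1968/60 = 8.669947
  N → positive
  λ: split at 3 digits → 148° and 22.73845′; 148 + 22.73845/60 = 148.378974
  E → positive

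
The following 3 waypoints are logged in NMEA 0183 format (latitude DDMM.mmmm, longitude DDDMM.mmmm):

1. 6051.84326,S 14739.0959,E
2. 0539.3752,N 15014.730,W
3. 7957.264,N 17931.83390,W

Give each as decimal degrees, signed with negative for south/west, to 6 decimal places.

1. -60.864054, 147.651598
2. 5.656253, -150.245500
3. 79.954400, -179.530565

Point 1:
  Lat: split at 2 digits → 60° and 51.84326′; 60 + 51.84326/60 = 60.8640543
  S → negative
  λ: degrees = first 3 digits = 147, minutes = 39.0959; 147 + 39.0959/60 = 147.6515983
  E ⇒ keep positive
Point 2:
  Latitude: degrees = first 2 digits = 5, minutes = 39.3752; 5 + 39.3752/60 = 5.6562533
  N → positive
  λ: split at 3 digits → 150° and 14.73′; 150 + 14.73/60 = 150.2455000
  W ⇒ negate
Point 3:
  φ: degrees = first 2 digits = 79, minutes = 57.264; 79 + 57.264/60 = 79.9544000
  N → positive
  Longitude: split at 3 digits → 179° and 31.8339′; 179 + 31.8339/60 = 179.5305650
  hemisphere W, so the sign is −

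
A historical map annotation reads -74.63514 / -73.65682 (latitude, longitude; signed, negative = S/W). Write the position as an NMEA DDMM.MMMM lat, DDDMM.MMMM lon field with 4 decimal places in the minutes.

7438.1084,S / 07339.4092,W

Latitude is negative → S; |value| = 74.635140
φ: minutes = (74.635140 − 74) × 60 = 38.108400
Longitude is negative → W; |value| = 73.656820
λ: fractional part 0.656820 → 39.409200 minutes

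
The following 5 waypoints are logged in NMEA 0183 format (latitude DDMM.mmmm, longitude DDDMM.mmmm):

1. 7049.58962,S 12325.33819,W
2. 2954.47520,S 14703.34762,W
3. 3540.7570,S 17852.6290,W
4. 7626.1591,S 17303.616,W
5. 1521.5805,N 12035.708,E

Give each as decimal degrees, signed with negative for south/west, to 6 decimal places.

Point 1:
  φ: degrees = first 2 digits = 70, minutes = 49.58962; 70 + 49.58962/60 = 70.8264937
  S ⇒ negate
  Lon: degrees = first 3 digits = 123, minutes = 25.33819; 123 + 25.33819/60 = 123.4223032
  W → negative
Point 2:
  Lat: split at 2 digits → 29° and 54.4752′; 29 + 54.4752/60 = 29.9079200
  S ⇒ negate
  λ: split at 3 digits → 147° and 3.34762′; 147 + 3.34762/60 = 147.0557937
  hemisphere W, so the sign is −
Point 3:
  φ: degrees = first 2 digits = 35, minutes = 40.757; 35 + 40.757/60 = 35.6792833
  S ⇒ negate
  Lon: degrees = first 3 digits = 178, minutes = 52.629; 178 + 52.629/60 = 178.8771500
  hemisphere W, so the sign is −
Point 4:
  Lat: split at 2 digits → 76° and 26.1591′; 76 + 26.1591/60 = 76.4359850
  S ⇒ negate
  Longitude: split at 3 digits → 173° and 3.616′; 173 + 3.616/60 = 173.0602667
  hemisphere W, so the sign is −
Point 5:
  Lat: split at 2 digits → 15° and 21.5805′; 15 + 21.5805/60 = 15.3596750
  N ⇒ keep positive
  Lon: degrees = first 3 digits = 120, minutes = 35.708; 120 + 35.708/60 = 120.5951333
  E ⇒ keep positive

1. -70.826494, -123.422303
2. -29.907920, -147.055794
3. -35.679283, -178.877150
4. -76.435985, -173.060267
5. 15.359675, 120.595133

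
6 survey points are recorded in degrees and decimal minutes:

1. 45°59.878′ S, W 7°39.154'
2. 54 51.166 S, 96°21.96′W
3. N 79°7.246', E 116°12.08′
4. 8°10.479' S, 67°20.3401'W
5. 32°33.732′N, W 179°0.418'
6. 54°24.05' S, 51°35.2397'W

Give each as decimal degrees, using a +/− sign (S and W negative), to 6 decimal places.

1. -45.997967, -7.652567
2. -54.852767, -96.366000
3. 79.120767, 116.201333
4. -8.174650, -67.339002
5. 32.562200, -179.006967
6. -54.400833, -51.587328

Point 1:
  Lat: 59.878′ = 0.997967°; total 45.9979667
  S ⇒ negate
  Lon: 39.154′ = 0.652567°; total 7.6525667
  W → negative
Point 2:
  Latitude: 54 + 51.166/60 = 54.8527667
  hemisphere S, so the sign is −
  Longitude: 96 + 21.96/60 = 96.3660000
  W → negative
Point 3:
  φ: 79 + 7.246/60 = 79.1207667
  N → positive
  Longitude: 12.08′ = 0.201333°; total 116.2013333
  E ⇒ keep positive
Point 4:
  Latitude: 8 + 10.479/60 = 8.1746500
  hemisphere S, so the sign is −
  λ: 67 + 20.3401/60 = 67.3390017
  W ⇒ negate
Point 5:
  φ: 32 + 33.732/60 = 32.5622000
  N ⇒ keep positive
  Lon: 0.418′ = 0.006967°; total 179.0069667
  hemisphere W, so the sign is −
Point 6:
  Latitude: 54 + 24.05/60 = 54.4008333
  S ⇒ negate
  Longitude: 51 + 35.2397/60 = 51.5873283
  W ⇒ negate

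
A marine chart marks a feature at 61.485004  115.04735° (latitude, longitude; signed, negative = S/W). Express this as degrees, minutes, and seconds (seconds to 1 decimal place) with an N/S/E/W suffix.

φ: whole degrees 61; 29.10024′ → 29′ and 6.014″
Longitude: whole degrees 115; 2.84100′ → 2′ and 50.460″

61°29′6.0″ N, 115°02′50.5″ E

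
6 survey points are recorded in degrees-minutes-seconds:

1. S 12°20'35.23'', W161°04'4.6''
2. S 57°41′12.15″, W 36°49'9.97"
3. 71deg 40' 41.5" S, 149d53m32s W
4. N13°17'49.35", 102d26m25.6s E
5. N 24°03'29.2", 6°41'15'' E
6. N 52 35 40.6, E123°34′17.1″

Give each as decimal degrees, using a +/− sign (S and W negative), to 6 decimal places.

1. -12.343119, -161.067944
2. -57.686708, -36.819436
3. -71.678194, -149.892222
4. 13.297042, 102.440444
5. 24.058111, 6.687500
6. 52.594611, 123.571417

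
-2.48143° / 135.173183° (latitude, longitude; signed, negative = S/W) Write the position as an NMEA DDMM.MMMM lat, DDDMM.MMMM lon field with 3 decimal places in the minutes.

Latitude is negative → S; |value| = 2.481430
Latitude: fractional part 0.481430 → 28.88580 minutes
Longitude: fractional part 0.173183 → 10.39098 minutes

0228.886,S / 13510.391,E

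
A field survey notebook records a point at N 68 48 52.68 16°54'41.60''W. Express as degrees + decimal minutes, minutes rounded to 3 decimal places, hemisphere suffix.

Latitude: seconds/60 = 0.87800; minutes = 48 + 0.87800 = 48.87800
Lon: 54 + 41.6/60 = 54.69333′

68° 48.878′ N, 16° 54.693′ W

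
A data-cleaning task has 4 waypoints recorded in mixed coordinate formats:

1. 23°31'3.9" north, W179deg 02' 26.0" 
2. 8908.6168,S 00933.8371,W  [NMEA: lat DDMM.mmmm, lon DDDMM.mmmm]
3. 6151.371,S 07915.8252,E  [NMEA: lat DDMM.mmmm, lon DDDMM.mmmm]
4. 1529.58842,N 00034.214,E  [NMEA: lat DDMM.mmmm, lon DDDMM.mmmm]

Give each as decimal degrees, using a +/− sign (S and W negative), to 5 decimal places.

Point 1:
  Latitude: 23 + 31/60 + 3.9/3600 = 23.517750
  N → positive
  λ: 179° + 2/60 + 26/3600 = 179 + 0.033333 + 0.007222 = 179.040556
  hemisphere W, so the sign is −
Point 2:
  φ: degrees = first 2 digits = 89, minutes = 8.6168; 89 + 8.6168/60 = 89.143613
  S → negative
  Longitude: degrees = first 3 digits = 9, minutes = 33.8371; 9 + 33.8371/60 = 9.563952
  W ⇒ negate
Point 3:
  Latitude: degrees = first 2 digits = 61, minutes = 51.371; 61 + 51.371/60 = 61.856183
  S → negative
  Longitude: split at 3 digits → 079° and 15.8252′; 79 + 15.8252/60 = 79.263753
  E ⇒ keep positive
Point 4:
  φ: degrees = first 2 digits = 15, minutes = 29.58842; 15 + 29.58842/60 = 15.493140
  N → positive
  Longitude: split at 3 digits → 000° and 34.214′; 0 + 34.214/60 = 0.570233
  E ⇒ keep positive

1. 23.51775, -179.04056
2. -89.14361, -9.56395
3. -61.85618, 79.26375
4. 15.49314, 0.57023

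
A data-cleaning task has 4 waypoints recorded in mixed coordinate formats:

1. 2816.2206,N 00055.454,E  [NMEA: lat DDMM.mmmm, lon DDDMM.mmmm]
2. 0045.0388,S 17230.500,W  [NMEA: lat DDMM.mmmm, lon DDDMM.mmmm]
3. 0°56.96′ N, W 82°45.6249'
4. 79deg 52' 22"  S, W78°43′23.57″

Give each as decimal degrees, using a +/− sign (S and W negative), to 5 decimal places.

1. 28.27034, 0.92423
2. -0.75065, -172.50833
3. 0.94933, -82.76042
4. -79.87278, -78.72321

Point 1:
  φ: degrees = first 2 digits = 28, minutes = 16.2206; 28 + 16.2206/60 = 28.270343
  N → positive
  Longitude: split at 3 digits → 000° and 55.454′; 0 + 55.454/60 = 0.924233
  E → positive
Point 2:
  φ: split at 2 digits → 00° and 45.0388′; 0 + 45.0388/60 = 0.750647
  hemisphere S, so the sign is −
  Lon: split at 3 digits → 172° and 30.5′; 172 + 30.5/60 = 172.508333
  W ⇒ negate
Point 3:
  φ: 0 + 56.96/60 = 0.949333
  N → positive
  Longitude: 82 + 45.6249/60 = 82.760415
  W → negative
Point 4:
  Latitude: 79° + 52/60 + 22/3600 = 79 + 0.866667 + 0.006111 = 79.872778
  hemisphere S, so the sign is −
  Longitude: 43′ + 23.57″ = 43.39283′; 78 + 43.39283/60 = 78.723214
  W → negative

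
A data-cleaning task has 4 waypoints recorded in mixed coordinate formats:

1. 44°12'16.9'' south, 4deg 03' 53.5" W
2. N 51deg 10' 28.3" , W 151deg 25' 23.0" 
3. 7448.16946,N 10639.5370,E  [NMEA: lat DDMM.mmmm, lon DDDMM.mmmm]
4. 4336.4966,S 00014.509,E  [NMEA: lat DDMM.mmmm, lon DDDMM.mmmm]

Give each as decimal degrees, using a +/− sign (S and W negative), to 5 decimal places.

1. -44.20469, -4.06486
2. 51.17453, -151.42306
3. 74.80282, 106.65895
4. -43.60828, 0.24182

Point 1:
  Latitude: 12′ + 16.9″ = 12.28167′; 44 + 12.28167/60 = 44.204694
  S → negative
  Lon: 3′ + 53.5″ = 3.89167′; 4 + 3.89167/60 = 4.064861
  W → negative
Point 2:
  Lat: 10′ + 28.3″ = 10.47167′; 51 + 10.47167/60 = 51.174528
  N → positive
  λ: 25′ + 23″ = 25.38333′; 151 + 25.38333/60 = 151.423056
  W ⇒ negate
Point 3:
  Lat: degrees = first 2 digits = 74, minutes = 48.16946; 74 + 48.16946/60 = 74.802824
  N → positive
  Longitude: degrees = first 3 digits = 106, minutes = 39.537; 106 + 39.537/60 = 106.658950
  E → positive
Point 4:
  Lat: split at 2 digits → 43° and 36.4966′; 43 + 36.4966/60 = 43.608277
  S ⇒ negate
  Lon: split at 3 digits → 000° and 14.509′; 0 + 14.509/60 = 0.241817
  E → positive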